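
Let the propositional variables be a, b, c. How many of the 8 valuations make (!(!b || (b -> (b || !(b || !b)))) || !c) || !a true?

Initial set: {((!(!b || (b -> (b || !(b || !b)))) || !c) || !a)}.
((!(!b || (b -> (b || !(b || !b)))) || !c) || !a): β-rule — branch into (!(!b || (b -> (b || !(b || !b)))) || !c)  //  !a.
  branch 1 (add (!(!b || (b -> (b || !(b || !b)))) || !c)):
    (!(!b || (b -> (b || !(b || !b)))) || !c): β-rule — branch into !(!b || (b -> (b || !(b || !b))))  //  !c.
      branch 1.1 (add !(!b || (b -> (b || !(b || !b))))):
        !(!b || (b -> (b || !(b || !b)))): α-rule — add !!b, !(b -> (b || !(b || !b))).
        !(b -> (b || !(b || !b))): α-rule — add b, !(b || !(b || !b)).
        !(b || !(b || !b)): α-rule — add !b, !!(b || !b).
        × closes — contains both b and !b.
      branch 1.2 (add !c):
        ○ open, literals {c=false}.
  branch 2 (add !a):
    ○ open, literals {a=false}.
1 branch closed, 2 open.
Each open branch fixes some atoms; the unmentioned ones are free. Counting distinct full assignments: branch {c=false} (a, b) contributes 4 new; branch {a=false} (b, c) contributes 2 new. Total: 6.

6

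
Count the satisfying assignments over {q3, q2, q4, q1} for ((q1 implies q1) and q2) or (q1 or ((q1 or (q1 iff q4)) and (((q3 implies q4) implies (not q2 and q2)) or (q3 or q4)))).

13

Initial set: {(((q1 implies q1) and q2) or (q1 or ((q1 or (q1 iff q4)) and (((q3 implies q4) implies (not q2 and q2)) or (q3 or q4)))))}.
(((q1 implies q1) and q2) or (q1 or ((q1 or (q1 iff q4)) and (((q3 implies q4) implies (not q2 and q2)) or (q3 or q4))))): β-rule — branch into ((q1 implies q1) and q2)  //  (q1 or ((q1 or (q1 iff q4)) and (((q3 implies q4) implies (not q2 and q2)) or (q3 or q4)))).
  branch 1 (add ((q1 implies q1) and q2)):
    ((q1 implies q1) and q2): α-rule — add (q1 implies q1), q2.
    (q1 implies q1): β-rule — branch into not q1  //  q1.
      branch 1.1 (add not q1):
        ○ open, literals {q1=false, q2=true}.
      branch 1.2 (add q1):
        ○ open, literals {q1=true, q2=true}.
  branch 2 (add (q1 or ((q1 or (q1 iff q4)) and (((q3 implies q4) implies (not q2 and q2)) or (q3 or q4))))):
    (q1 or ((q1 or (q1 iff q4)) and (((q3 implies q4) implies (not q2 and q2)) or (q3 or q4)))): β-rule — branch into q1  //  ((q1 or (q1 iff q4)) and (((q3 implies q4) implies (not q2 and q2)) or (q3 or q4))).
      branch 2.1 (add q1):
        ○ open, literals {q1=true}.
      branch 2.2 (add ((q1 or (q1 iff q4)) and (((q3 implies q4) implies (not q2 and q2)) or (q3 or q4)))):
        ((q1 or (q1 iff q4)) and (((q3 implies q4) implies (not q2 and q2)) or (q3 or q4))): α-rule — add (q1 or (q1 iff q4)), (((q3 implies q4) implies (not q2 and q2)) or (q3 or q4)).
        (q1 or (q1 iff q4)): β-rule — branch into q1  //  (q1 iff q4).
          branch 2.2.1 (add q1):
            (((q3 implies q4) implies (not q2 and q2)) or (q3 or q4)): β-rule — branch into ((q3 implies q4) implies (not q2 and q2))  //  (q3 or q4).
              branch 2.2.1.1 (add ((q3 implies q4) implies (not q2 and q2))):
                ((q3 implies q4) implies (not q2 and q2)): β-rule — branch into not (q3 implies q4)  //  (not q2 and q2).
                  branch 2.2.1.1.1 (add not (q3 implies q4)):
                    not (q3 implies q4): α-rule — add q3, not q4.
                    ○ open, literals {q1=true, q3=true, q4=false}.
                  branch 2.2.1.1.2 (add (not q2 and q2)):
                    (not q2 and q2): α-rule — add not q2, q2.
                    × closes — contains both q2 and not q2.
              branch 2.2.1.2 (add (q3 or q4)):
                (q3 or q4): β-rule — branch into q3  //  q4.
                  branch 2.2.1.2.1 (add q3):
                    ○ open, literals {q1=true, q3=true}.
                  branch 2.2.1.2.2 (add q4):
                    ○ open, literals {q1=true, q4=true}.
          branch 2.2.2 (add (q1 iff q4)):
            (((q3 implies q4) implies (not q2 and q2)) or (q3 or q4)): β-rule — branch into ((q3 implies q4) implies (not q2 and q2))  //  (q3 or q4).
              branch 2.2.2.1 (add ((q3 implies q4) implies (not q2 and q2))):
                (q1 iff q4): β-rule — branch into q1, q4  //  not q1, not q4.
                  branch 2.2.2.1.1 (add q1, q4):
                    ((q3 implies q4) implies (not q2 and q2)): β-rule — branch into not (q3 implies q4)  //  (not q2 and q2).
                      branch 2.2.2.1.1.1 (add not (q3 implies q4)):
                        not (q3 implies q4): α-rule — add q3, not q4.
                        × closes — contains both q4 and not q4.
                      branch 2.2.2.1.1.2 (add (not q2 and q2)):
                        (not q2 and q2): α-rule — add not q2, q2.
                        × closes — contains both q2 and not q2.
                  branch 2.2.2.1.2 (add not q1, not q4):
                    ((q3 implies q4) implies (not q2 and q2)): β-rule — branch into not (q3 implies q4)  //  (not q2 and q2).
                      branch 2.2.2.1.2.1 (add not (q3 implies q4)):
                        not (q3 implies q4): α-rule — add q3, not q4.
                        ○ open, literals {q1=false, q3=true, q4=false}.
                      branch 2.2.2.1.2.2 (add (not q2 and q2)):
                        (not q2 and q2): α-rule — add not q2, q2.
                        × closes — contains both q2 and not q2.
              branch 2.2.2.2 (add (q3 or q4)):
                (q1 iff q4): β-rule — branch into q1, q4  //  not q1, not q4.
                  branch 2.2.2.2.1 (add q1, q4):
                    (q3 or q4): β-rule — branch into q3  //  q4.
                      branch 2.2.2.2.1.1 (add q3):
                        ○ open, literals {q1=true, q3=true, q4=true}.
                      branch 2.2.2.2.1.2 (add q4):
                        ○ open, literals {q1=true, q4=true}.
                  branch 2.2.2.2.2 (add not q1, not q4):
                    (q3 or q4): β-rule — branch into q3  //  q4.
                      branch 2.2.2.2.2.1 (add q3):
                        ○ open, literals {q1=false, q3=true, q4=false}.
                      branch 2.2.2.2.2.2 (add q4):
                        × closes — contains both q4 and not q4.
5 branches closed, 10 open.
Each open branch fixes some atoms; the unmentioned ones are free. Counting distinct full assignments: branch {q1=false, q2=true} (q3, q4) contributes 4 new; branch {q1=true, q2=true} (q3, q4) contributes 4 new; branch {q1=true} (q3, q2, q4) contributes 4 new; branch {q1=true, q3=true, q4=false} (q2) contributes 0 new; branch {q1=true, q3=true} (q2, q4) contributes 0 new; branch {q1=true, q4=true} (q3, q2) contributes 0 new; branch {q1=false, q3=true, q4=false} (q2) contributes 1 new; branch {q1=true, q3=true, q4=true} (q2) contributes 0 new; branch {q1=true, q4=true} (q3, q2) contributes 0 new; branch {q1=false, q3=true, q4=false} (q2) contributes 0 new. Total: 13.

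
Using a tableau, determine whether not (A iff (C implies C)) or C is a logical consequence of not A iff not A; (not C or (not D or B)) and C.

Initial set: {(not A iff not A); ((not C or (not D or B)) and C); not (not (A iff (C implies C)) or C)}.
((not C or (not D or B)) and C): α-rule — add (not C or (not D or B)), C.
not (not (A iff (C implies C)) or C): α-rule — add not not (A iff (C implies C)), not C.
× closes — contains both C and not C.
All 1 branch closes.
Every branch closed, so the premises entail the conclusion.

Yes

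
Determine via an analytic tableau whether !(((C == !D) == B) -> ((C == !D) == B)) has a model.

Unsatisfiable

Initial set: {T !(((C == !D) == B) -> ((C == !D) == B))}.
T !(((C == !D) == B) -> ((C == !D) == B)): α-rule — add T ((C == !D) == B), F ((C == !D) == B).
T ((C == !D) == B): β-rule — branch into T (C == !D), T B  //  F (C == !D), F B.
  branch 1 (add T (C == !D), T B):
    F ((C == !D) == B): β-rule — branch into T (C == !D), F B  //  F (C == !D), T B.
      branch 1.1 (add T (C == !D), F B):
        × closes — contains both B and !B.
      branch 1.2 (add F (C == !D), T B):
        T (C == !D): β-rule — branch into T C, T !D  //  F C, F !D.
          branch 1.2.1 (add T C, T !D):
            F (C == !D): β-rule — branch into T C, F !D  //  F C, T !D.
              branch 1.2.1.1 (add T C, F !D):
                × closes — contains both D and !D.
              branch 1.2.1.2 (add F C, T !D):
                × closes — contains both C and !C.
          branch 1.2.2 (add F C, F !D):
            F (C == !D): β-rule — branch into T C, F !D  //  F C, T !D.
              branch 1.2.2.1 (add T C, F !D):
                × closes — contains both C and !C.
              branch 1.2.2.2 (add F C, T !D):
                × closes — contains both D and !D.
  branch 2 (add F (C == !D), F B):
    F ((C == !D) == B): β-rule — branch into T (C == !D), F B  //  F (C == !D), T B.
      branch 2.1 (add T (C == !D), F B):
        F (C == !D): β-rule — branch into T C, F !D  //  F C, T !D.
          branch 2.1.1 (add T C, F !D):
            T (C == !D): β-rule — branch into T C, T !D  //  F C, F !D.
              branch 2.1.1.1 (add T C, T !D):
                × closes — contains both D and !D.
              branch 2.1.1.2 (add F C, F !D):
                × closes — contains both C and !C.
          branch 2.1.2 (add F C, T !D):
            T (C == !D): β-rule — branch into T C, T !D  //  F C, F !D.
              branch 2.1.2.1 (add T C, T !D):
                × closes — contains both C and !C.
              branch 2.1.2.2 (add F C, F !D):
                × closes — contains both D and !D.
      branch 2.2 (add F (C == !D), T B):
        × closes — contains both B and !B.
All 10 branches close.
Every branch closed; the formula is unsatisfiable.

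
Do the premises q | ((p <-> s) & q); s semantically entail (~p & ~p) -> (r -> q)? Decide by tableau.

Initial set: {T (q | ((p <-> s) & q)); T s; F ((~p & ~p) -> (r -> q))}.
F ((~p & ~p) -> (r -> q)): α-rule — add T (~p & ~p), F (r -> q).
T (~p & ~p): α-rule — add T ~p, T ~p.
F (r -> q): α-rule — add T r, F q.
T (q | ((p <-> s) & q)): β-rule — branch into T q  //  T ((p <-> s) & q).
  branch 1 (add T q):
    × closes — contains both q and ~q.
  branch 2 (add T ((p <-> s) & q)):
    T ((p <-> s) & q): α-rule — add T (p <-> s), T q.
    × closes — contains both q and ~q.
All 2 branches close.
Every branch closed, so the premises entail the conclusion.

Yes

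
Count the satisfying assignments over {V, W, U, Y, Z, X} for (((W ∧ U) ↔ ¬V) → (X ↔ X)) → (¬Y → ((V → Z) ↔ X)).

Initial set: {((((W ∧ U) ↔ ¬V) → (X ↔ X)) → (¬Y → ((V → Z) ↔ X)))}.
((((W ∧ U) ↔ ¬V) → (X ↔ X)) → (¬Y → ((V → Z) ↔ X))): β-rule — branch into ¬(((W ∧ U) ↔ ¬V) → (X ↔ X))  //  (¬Y → ((V → Z) ↔ X)).
  branch 1 (add ¬(((W ∧ U) ↔ ¬V) → (X ↔ X))):
    ¬(((W ∧ U) ↔ ¬V) → (X ↔ X)): α-rule — add ((W ∧ U) ↔ ¬V), ¬(X ↔ X).
    ((W ∧ U) ↔ ¬V): β-rule — branch into (W ∧ U), ¬V  //  ¬(W ∧ U), ¬¬V.
      branch 1.1 (add (W ∧ U), ¬V):
        (W ∧ U): α-rule — add W, U.
        ¬(X ↔ X): β-rule — branch into X, ¬X  //  ¬X, X.
          branch 1.1.1 (add X, ¬X):
            × closes — contains both X and ¬X.
          branch 1.1.2 (add ¬X, X):
            × closes — contains both X and ¬X.
      branch 1.2 (add ¬(W ∧ U), ¬¬V):
        ¬(X ↔ X): β-rule — branch into X, ¬X  //  ¬X, X.
          branch 1.2.1 (add X, ¬X):
            × closes — contains both X and ¬X.
          branch 1.2.2 (add ¬X, X):
            × closes — contains both X and ¬X.
  branch 2 (add (¬Y → ((V → Z) ↔ X))):
    (¬Y → ((V → Z) ↔ X)): β-rule — branch into ¬¬Y  //  ((V → Z) ↔ X).
      branch 2.1 (add ¬¬Y):
        ○ open, literals {Y=T}.
      branch 2.2 (add ((V → Z) ↔ X)):
        ((V → Z) ↔ X): β-rule — branch into (V → Z), X  //  ¬(V → Z), ¬X.
          branch 2.2.1 (add (V → Z), X):
            (V → Z): β-rule — branch into ¬V  //  Z.
              branch 2.2.1.1 (add ¬V):
                ○ open, literals {V=F, X=T}.
              branch 2.2.1.2 (add Z):
                ○ open, literals {X=T, Z=T}.
          branch 2.2.2 (add ¬(V → Z), ¬X):
            ¬(V → Z): α-rule — add V, ¬Z.
            ○ open, literals {V=T, X=F, Z=F}.
4 branches closed, 4 open.
Each open branch fixes some atoms; the unmentioned ones are free. Counting distinct full assignments: branch {Y=T} (V, W, U, Z, X) contributes 32 new; branch {V=F, X=T} (W, U, Y, Z) contributes 8 new; branch {X=T, Z=T} (V, W, U, Y) contributes 4 new; branch {V=T, X=F, Z=F} (W, U, Y) contributes 4 new. Total: 48.

48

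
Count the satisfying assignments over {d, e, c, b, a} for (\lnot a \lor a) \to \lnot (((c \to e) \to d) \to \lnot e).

Initial set: {T ((\lnot a \lor a) \to \lnot (((c \to e) \to d) \to \lnot e))}.
T ((\lnot a \lor a) \to \lnot (((c \to e) \to d) \to \lnot e)): β-rule — branch into F (\lnot a \lor a)  //  T \lnot (((c \to e) \to d) \to \lnot e).
  branch 1 (add F (\lnot a \lor a)):
    F (\lnot a \lor a): α-rule — add F \lnot a, F a.
    × closes — contains both a and \lnot a.
  branch 2 (add T \lnot (((c \to e) \to d) \to \lnot e)):
    T \lnot (((c \to e) \to d) \to \lnot e): α-rule — add T ((c \to e) \to d), F \lnot e.
    T ((c \to e) \to d): β-rule — branch into F (c \to e)  //  T d.
      branch 2.1 (add F (c \to e)):
        F (c \to e): α-rule — add T c, F e.
        × closes — contains both e and \lnot e.
      branch 2.2 (add T d):
        ○ open, literals {d=T, e=T}.
2 branches closed, 1 open.
Each open branch fixes some atoms; the unmentioned ones are free. Counting distinct full assignments: branch {d=T, e=T} (c, b, a) contributes 8 new. Total: 8.

8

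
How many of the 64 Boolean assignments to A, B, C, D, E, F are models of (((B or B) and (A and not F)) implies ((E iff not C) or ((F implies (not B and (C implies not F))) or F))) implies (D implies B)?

Initial set: {((((B or B) and (A and not F)) implies ((E iff not C) or ((F implies (not B and (C implies not F))) or F))) implies (D implies B))}.
((((B or B) and (A and not F)) implies ((E iff not C) or ((F implies (not B and (C implies not F))) or F))) implies (D implies B)): β-rule — branch into not (((B or B) and (A and not F)) implies ((E iff not C) or ((F implies (not B and (C implies not F))) or F)))  //  (D implies B).
  branch 1 (add not (((B or B) and (A and not F)) implies ((E iff not C) or ((F implies (not B and (C implies not F))) or F)))):
    not (((B or B) and (A and not F)) implies ((E iff not C) or ((F implies (not B and (C implies not F))) or F))): α-rule — add ((B or B) and (A and not F)), not ((E iff not C) or ((F implies (not B and (C implies not F))) or F)).
    ((B or B) and (A and not F)): α-rule — add (B or B), (A and not F).
    not ((E iff not C) or ((F implies (not B and (C implies not F))) or F)): α-rule — add not (E iff not C), not ((F implies (not B and (C implies not F))) or F).
    (A and not F): α-rule — add A, not F.
    not ((F implies (not B and (C implies not F))) or F): α-rule — add not (F implies (not B and (C implies not F))), not F.
    not (F implies (not B and (C implies not F))): α-rule — add F, not (not B and (C implies not F)).
    × closes — contains both F and not F.
  branch 2 (add (D implies B)):
    (D implies B): β-rule — branch into not D  //  B.
      branch 2.1 (add not D):
        ○ open, literals {D=0}.
      branch 2.2 (add B):
        ○ open, literals {B=1}.
1 branch closed, 2 open.
Each open branch fixes some atoms; the unmentioned ones are free. Counting distinct full assignments: branch {D=0} (A, B, C, E, F) contributes 32 new; branch {B=1} (A, C, D, E, F) contributes 16 new. Total: 48.

48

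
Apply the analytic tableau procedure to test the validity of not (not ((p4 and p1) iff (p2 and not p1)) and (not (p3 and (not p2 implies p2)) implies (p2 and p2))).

Not valid

Assume the negation and expand:
Initial set: {F not (not ((p4 and p1) iff (p2 and not p1)) and (not (p3 and (not p2 implies p2)) implies (p2 and p2)))}.
F not (not ((p4 and p1) iff (p2 and not p1)) and (not (p3 and (not p2 implies p2)) implies (p2 and p2))): α-rule — add T not ((p4 and p1) iff (p2 and not p1)), T (not (p3 and (not p2 implies p2)) implies (p2 and p2)).
T not ((p4 and p1) iff (p2 and not p1)): β-rule — branch into T (p4 and p1), F (p2 and not p1)  //  F (p4 and p1), T (p2 and not p1).
  branch 1 (add T (p4 and p1), F (p2 and not p1)):
    T (p4 and p1): α-rule — add T p4, T p1.
    T (not (p3 and (not p2 implies p2)) implies (p2 and p2)): β-rule — branch into F not (p3 and (not p2 implies p2))  //  T (p2 and p2).
      branch 1.1 (add F not (p3 and (not p2 implies p2))):
        F not (p3 and (not p2 implies p2)): α-rule — add T p3, T (not p2 implies p2).
        F (p2 and not p1): β-rule — branch into F p2  //  F not p1.
          branch 1.1.1 (add F p2):
            T (not p2 implies p2): β-rule — branch into F not p2  //  T p2.
              branch 1.1.1.1 (add F not p2):
                × closes — contains both p2 and not p2.
              branch 1.1.1.2 (add T p2):
                × closes — contains both p2 and not p2.
          branch 1.1.2 (add F not p1):
            T (not p2 implies p2): β-rule — branch into F not p2  //  T p2.
              branch 1.1.2.1 (add F not p2):
                ○ open, literals {p1=1, p2=1, p3=1, p4=1}.
              branch 1.1.2.2 (add T p2):
                ○ open, literals {p1=1, p2=1, p3=1, p4=1}.
      branch 1.2 (add T (p2 and p2)):
        T (p2 and p2): α-rule — add T p2, T p2.
        F (p2 and not p1): β-rule — branch into F p2  //  F not p1.
          branch 1.2.1 (add F p2):
            × closes — contains both p2 and not p2.
          branch 1.2.2 (add F not p1):
            ○ open, literals {p1=1, p2=1, p4=1}.
  branch 2 (add F (p4 and p1), T (p2 and not p1)):
    T (p2 and not p1): α-rule — add T p2, T not p1.
    T (not (p3 and (not p2 implies p2)) implies (p2 and p2)): β-rule — branch into F not (p3 and (not p2 implies p2))  //  T (p2 and p2).
      branch 2.1 (add F not (p3 and (not p2 implies p2))):
        F not (p3 and (not p2 implies p2)): α-rule — add T p3, T (not p2 implies p2).
        F (p4 and p1): β-rule — branch into F p4  //  F p1.
          branch 2.1.1 (add F p4):
            T (not p2 implies p2): β-rule — branch into F not p2  //  T p2.
              branch 2.1.1.1 (add F not p2):
                ○ open, literals {p1=0, p2=1, p3=1, p4=0}.
              branch 2.1.1.2 (add T p2):
                ○ open, literals {p1=0, p2=1, p3=1, p4=0}.
          branch 2.1.2 (add F p1):
            T (not p2 implies p2): β-rule — branch into F not p2  //  T p2.
              branch 2.1.2.1 (add F not p2):
                ○ open, literals {p1=0, p2=1, p3=1}.
              branch 2.1.2.2 (add T p2):
                ○ open, literals {p1=0, p2=1, p3=1}.
      branch 2.2 (add T (p2 and p2)):
        T (p2 and p2): α-rule — add T p2, T p2.
        F (p4 and p1): β-rule — branch into F p4  //  F p1.
          branch 2.2.1 (add F p4):
            ○ open, literals {p1=0, p2=1, p4=0}.
          branch 2.2.2 (add F p1):
            ○ open, literals {p1=0, p2=1}.
3 branches closed, 9 open.
An open branch gives a countermodel: p1=1, p2=1, p3=1, p4=1 (unmentioned atoms arbitrary); under it the original formula is false.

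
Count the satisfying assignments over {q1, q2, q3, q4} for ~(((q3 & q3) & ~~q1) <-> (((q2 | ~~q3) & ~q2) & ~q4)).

4

Initial set: {T ~(((q3 & q3) & ~~q1) <-> (((q2 | ~~q3) & ~q2) & ~q4))}.
T ~(((q3 & q3) & ~~q1) <-> (((q2 | ~~q3) & ~q2) & ~q4)): β-rule — branch into T ((q3 & q3) & ~~q1), F (((q2 | ~~q3) & ~q2) & ~q4)  //  F ((q3 & q3) & ~~q1), T (((q2 | ~~q3) & ~q2) & ~q4).
  branch 1 (add T ((q3 & q3) & ~~q1), F (((q2 | ~~q3) & ~q2) & ~q4)):
    T ((q3 & q3) & ~~q1): α-rule — add T (q3 & q3), T ~~q1.
    T (q3 & q3): α-rule — add T q3, T q3.
    T ~~q1: drop double negation, giving T q1.
    F (((q2 | ~~q3) & ~q2) & ~q4): β-rule — branch into F ((q2 | ~~q3) & ~q2)  //  F ~q4.
      branch 1.1 (add F ((q2 | ~~q3) & ~q2)):
        F ((q2 | ~~q3) & ~q2): β-rule — branch into F (q2 | ~~q3)  //  F ~q2.
          branch 1.1.1 (add F (q2 | ~~q3)):
            F (q2 | ~~q3): α-rule — add F q2, F ~~q3.
            F ~~q3: drop double negation, giving F q3.
            × closes — contains both q3 and ~q3.
          branch 1.1.2 (add F ~q2):
            ○ open, literals {q1=true, q2=true, q3=true}.
      branch 1.2 (add F ~q4):
        ○ open, literals {q1=true, q3=true, q4=true}.
  branch 2 (add F ((q3 & q3) & ~~q1), T (((q2 | ~~q3) & ~q2) & ~q4)):
    T (((q2 | ~~q3) & ~q2) & ~q4): α-rule — add T ((q2 | ~~q3) & ~q2), T ~q4.
    T ((q2 | ~~q3) & ~q2): α-rule — add T (q2 | ~~q3), T ~q2.
    F ((q3 & q3) & ~~q1): β-rule — branch into F (q3 & q3)  //  F ~~q1.
      branch 2.1 (add F (q3 & q3)):
        T (q2 | ~~q3): β-rule — branch into T q2  //  T ~~q3.
          branch 2.1.1 (add T q2):
            × closes — contains both q2 and ~q2.
          branch 2.1.2 (add T ~~q3):
            T ~~q3: drop double negation, giving T q3.
            F (q3 & q3): β-rule — branch into F q3  //  F q3.
              branch 2.1.2.1 (add F q3):
                × closes — contains both q3 and ~q3.
              branch 2.1.2.2 (add F q3):
                × closes — contains both q3 and ~q3.
      branch 2.2 (add F ~~q1):
        F ~~q1: drop double negation, giving F q1.
        T (q2 | ~~q3): β-rule — branch into T q2  //  T ~~q3.
          branch 2.2.1 (add T q2):
            × closes — contains both q2 and ~q2.
          branch 2.2.2 (add T ~~q3):
            T ~~q3: drop double negation, giving T q3.
            ○ open, literals {q1=false, q2=false, q3=true, q4=false}.
5 branches closed, 3 open.
Each open branch fixes some atoms; the unmentioned ones are free. Counting distinct full assignments: branch {q1=true, q2=true, q3=true} (q4) contributes 2 new; branch {q1=true, q3=true, q4=true} (q2) contributes 1 new; branch {q1=false, q2=false, q3=true, q4=false} (none free) contributes 1 new. Total: 4.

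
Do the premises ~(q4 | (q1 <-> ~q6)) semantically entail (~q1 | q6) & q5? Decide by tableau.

Initial set: {T ~(q4 | (q1 <-> ~q6)); F ((~q1 | q6) & q5)}.
T ~(q4 | (q1 <-> ~q6)): α-rule — add F q4, F (q1 <-> ~q6).
F ((~q1 | q6) & q5): β-rule — branch into F (~q1 | q6)  //  F q5.
  branch 1 (add F (~q1 | q6)):
    F (~q1 | q6): α-rule — add F ~q1, F q6.
    F (q1 <-> ~q6): β-rule — branch into T q1, F ~q6  //  F q1, T ~q6.
      branch 1.1 (add T q1, F ~q6):
        × closes — contains both q6 and ~q6.
      branch 1.2 (add F q1, T ~q6):
        × closes — contains both q1 and ~q1.
  branch 2 (add F q5):
    F (q1 <-> ~q6): β-rule — branch into T q1, F ~q6  //  F q1, T ~q6.
      branch 2.1 (add T q1, F ~q6):
        ○ open, literals {q1=T, q4=F, q5=F, q6=T}.
      branch 2.2 (add F q1, T ~q6):
        ○ open, literals {q1=F, q4=F, q5=F, q6=F}.
2 branches closed, 2 open.
An open branch gives a countermodel: q1=T, q4=F, q5=F, q6=T (unmentioned atoms arbitrary); the premises hold there but the conclusion fails.

No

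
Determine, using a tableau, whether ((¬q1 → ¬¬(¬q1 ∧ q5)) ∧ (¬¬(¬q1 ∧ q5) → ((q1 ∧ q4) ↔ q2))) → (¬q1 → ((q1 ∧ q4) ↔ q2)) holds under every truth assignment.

Assume the negation and expand:
Initial set: {¬(((¬q1 → ¬¬(¬q1 ∧ q5)) ∧ (¬¬(¬q1 ∧ q5) → ((q1 ∧ q4) ↔ q2))) → (¬q1 → ((q1 ∧ q4) ↔ q2)))}.
¬(((¬q1 → ¬¬(¬q1 ∧ q5)) ∧ (¬¬(¬q1 ∧ q5) → ((q1 ∧ q4) ↔ q2))) → (¬q1 → ((q1 ∧ q4) ↔ q2))): α-rule — add ((¬q1 → ¬¬(¬q1 ∧ q5)) ∧ (¬¬(¬q1 ∧ q5) → ((q1 ∧ q4) ↔ q2))), ¬(¬q1 → ((q1 ∧ q4) ↔ q2)).
((¬q1 → ¬¬(¬q1 ∧ q5)) ∧ (¬¬(¬q1 ∧ q5) → ((q1 ∧ q4) ↔ q2))): α-rule — add (¬q1 → ¬¬(¬q1 ∧ q5)), (¬¬(¬q1 ∧ q5) → ((q1 ∧ q4) ↔ q2)).
¬(¬q1 → ((q1 ∧ q4) ↔ q2)): α-rule — add ¬q1, ¬((q1 ∧ q4) ↔ q2).
(¬q1 → ¬¬(¬q1 ∧ q5)): β-rule — branch into ¬¬q1  //  ¬¬(¬q1 ∧ q5).
  branch 1 (add ¬¬q1):
    × closes — contains both q1 and ¬q1.
  branch 2 (add ¬¬(¬q1 ∧ q5)):
    ¬¬(¬q1 ∧ q5): drop double negation, giving (¬q1 ∧ q5).
    (¬q1 ∧ q5): α-rule — add ¬q1, q5.
    (¬¬(¬q1 ∧ q5) → ((q1 ∧ q4) ↔ q2)): β-rule — branch into ¬¬¬(¬q1 ∧ q5)  //  ((q1 ∧ q4) ↔ q2).
      branch 2.1 (add ¬¬¬(¬q1 ∧ q5)):
        ¬¬¬(¬q1 ∧ q5): drop double negation, giving ¬(¬q1 ∧ q5).
        ¬((q1 ∧ q4) ↔ q2): β-rule — branch into (q1 ∧ q4), ¬q2  //  ¬(q1 ∧ q4), q2.
          branch 2.1.1 (add (q1 ∧ q4), ¬q2):
            (q1 ∧ q4): α-rule — add q1, q4.
            × closes — contains both q1 and ¬q1.
          branch 2.1.2 (add ¬(q1 ∧ q4), q2):
            ¬(¬q1 ∧ q5): β-rule — branch into ¬¬q1  //  ¬q5.
              branch 2.1.2.1 (add ¬¬q1):
                × closes — contains both q1 and ¬q1.
              branch 2.1.2.2 (add ¬q5):
                × closes — contains both q5 and ¬q5.
      branch 2.2 (add ((q1 ∧ q4) ↔ q2)):
        ¬((q1 ∧ q4) ↔ q2): β-rule — branch into (q1 ∧ q4), ¬q2  //  ¬(q1 ∧ q4), q2.
          branch 2.2.1 (add (q1 ∧ q4), ¬q2):
            (q1 ∧ q4): α-rule — add q1, q4.
            × closes — contains both q1 and ¬q1.
          branch 2.2.2 (add ¬(q1 ∧ q4), q2):
            ((q1 ∧ q4) ↔ q2): β-rule — branch into (q1 ∧ q4), q2  //  ¬(q1 ∧ q4), ¬q2.
              branch 2.2.2.1 (add (q1 ∧ q4), q2):
                (q1 ∧ q4): α-rule — add q1, q4.
                × closes — contains both q1 and ¬q1.
              branch 2.2.2.2 (add ¬(q1 ∧ q4), ¬q2):
                × closes — contains both q2 and ¬q2.
All 7 branches close.
Every branch closed, so the negation is unsatisfiable and the formula is valid.

Valid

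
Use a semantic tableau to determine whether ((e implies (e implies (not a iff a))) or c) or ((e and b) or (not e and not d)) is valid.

Not valid

Assume the negation and expand:
Initial set: {not (((e implies (e implies (not a iff a))) or c) or ((e and b) or (not e and not d)))}.
not (((e implies (e implies (not a iff a))) or c) or ((e and b) or (not e and not d))): α-rule — add not ((e implies (e implies (not a iff a))) or c), not ((e and b) or (not e and not d)).
not ((e implies (e implies (not a iff a))) or c): α-rule — add not (e implies (e implies (not a iff a))), not c.
not ((e and b) or (not e and not d)): α-rule — add not (e and b), not (not e and not d).
not (e implies (e implies (not a iff a))): α-rule — add e, not (e implies (not a iff a)).
not (e implies (not a iff a)): α-rule — add e, not (not a iff a).
not (e and b): β-rule — branch into not e  //  not b.
  branch 1 (add not e):
    × closes — contains both e and not e.
  branch 2 (add not b):
    not (not e and not d): β-rule — branch into not not e  //  not not d.
      branch 2.1 (add not not e):
        not (not a iff a): β-rule — branch into not a, not a  //  not not a, a.
          branch 2.1.1 (add not a, not a):
            ○ open, literals {a=F, b=F, c=F, e=T}.
          branch 2.1.2 (add not not a, a):
            ○ open, literals {a=T, b=F, c=F, e=T}.
      branch 2.2 (add not not d):
        not (not a iff a): β-rule — branch into not a, not a  //  not not a, a.
          branch 2.2.1 (add not a, not a):
            ○ open, literals {a=F, b=F, c=F, d=T, e=T}.
          branch 2.2.2 (add not not a, a):
            ○ open, literals {a=T, b=F, c=F, d=T, e=T}.
1 branch closed, 4 open.
An open branch gives a countermodel: a=F, b=F, c=F, e=T (unmentioned atoms arbitrary); under it the original formula is false.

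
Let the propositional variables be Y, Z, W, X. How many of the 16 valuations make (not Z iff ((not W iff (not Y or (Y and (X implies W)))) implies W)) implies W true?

12

Initial set: {((not Z iff ((not W iff (not Y or (Y and (X implies W)))) implies W)) implies W)}.
((not Z iff ((not W iff (not Y or (Y and (X implies W)))) implies W)) implies W): β-rule — branch into not (not Z iff ((not W iff (not Y or (Y and (X implies W)))) implies W))  //  W.
  branch 1 (add not (not Z iff ((not W iff (not Y or (Y and (X implies W)))) implies W))):
    not (not Z iff ((not W iff (not Y or (Y and (X implies W)))) implies W)): β-rule — branch into not Z, not ((not W iff (not Y or (Y and (X implies W)))) implies W)  //  not not Z, ((not W iff (not Y or (Y and (X implies W)))) implies W).
      branch 1.1 (add not Z, not ((not W iff (not Y or (Y and (X implies W)))) implies W)):
        not ((not W iff (not Y or (Y and (X implies W)))) implies W): α-rule — add (not W iff (not Y or (Y and (X implies W)))), not W.
        (not W iff (not Y or (Y and (X implies W)))): β-rule — branch into not W, (not Y or (Y and (X implies W)))  //  not not W, not (not Y or (Y and (X implies W))).
          branch 1.1.1 (add not W, (not Y or (Y and (X implies W)))):
            (not Y or (Y and (X implies W))): β-rule — branch into not Y  //  (Y and (X implies W)).
              branch 1.1.1.1 (add not Y):
                ○ open, literals {W=0, Y=0, Z=0}.
              branch 1.1.1.2 (add (Y and (X implies W))):
                (Y and (X implies W)): α-rule — add Y, (X implies W).
                (X implies W): β-rule — branch into not X  //  W.
                  branch 1.1.1.2.1 (add not X):
                    ○ open, literals {W=0, X=0, Y=1, Z=0}.
                  branch 1.1.1.2.2 (add W):
                    × closes — contains both W and not W.
          branch 1.1.2 (add not not W, not (not Y or (Y and (X implies W)))):
            × closes — contains both W and not W.
      branch 1.2 (add not not Z, ((not W iff (not Y or (Y and (X implies W)))) implies W)):
        ((not W iff (not Y or (Y and (X implies W)))) implies W): β-rule — branch into not (not W iff (not Y or (Y and (X implies W))))  //  W.
          branch 1.2.1 (add not (not W iff (not Y or (Y and (X implies W))))):
            not (not W iff (not Y or (Y and (X implies W)))): β-rule — branch into not W, not (not Y or (Y and (X implies W)))  //  not not W, (not Y or (Y and (X implies W))).
              branch 1.2.1.1 (add not W, not (not Y or (Y and (X implies W)))):
                not (not Y or (Y and (X implies W))): α-rule — add not not Y, not (Y and (X implies W)).
                not (Y and (X implies W)): β-rule — branch into not Y  //  not (X implies W).
                  branch 1.2.1.1.1 (add not Y):
                    × closes — contains both Y and not Y.
                  branch 1.2.1.1.2 (add not (X implies W)):
                    not (X implies W): α-rule — add X, not W.
                    ○ open, literals {W=0, X=1, Y=1, Z=1}.
              branch 1.2.1.2 (add not not W, (not Y or (Y and (X implies W)))):
                (not Y or (Y and (X implies W))): β-rule — branch into not Y  //  (Y and (X implies W)).
                  branch 1.2.1.2.1 (add not Y):
                    ○ open, literals {W=1, Y=0, Z=1}.
                  branch 1.2.1.2.2 (add (Y and (X implies W))):
                    (Y and (X implies W)): α-rule — add Y, (X implies W).
                    (X implies W): β-rule — branch into not X  //  W.
                      branch 1.2.1.2.2.1 (add not X):
                        ○ open, literals {W=1, X=0, Y=1, Z=1}.
                      branch 1.2.1.2.2.2 (add W):
                        ○ open, literals {W=1, Y=1, Z=1}.
          branch 1.2.2 (add W):
            ○ open, literals {W=1, Z=1}.
  branch 2 (add W):
    ○ open, literals {W=1}.
3 branches closed, 8 open.
Each open branch fixes some atoms; the unmentioned ones are free. Counting distinct full assignments: branch {W=0, Y=0, Z=0} (X) contributes 2 new; branch {W=0, X=0, Y=1, Z=0} (none free) contributes 1 new; branch {W=0, X=1, Y=1, Z=1} (none free) contributes 1 new; branch {W=1, Y=0, Z=1} (X) contributes 2 new; branch {W=1, X=0, Y=1, Z=1} (none free) contributes 1 new; branch {W=1, Y=1, Z=1} (X) contributes 1 new; branch {W=1, Z=1} (Y, X) contributes 0 new; branch {W=1} (Y, Z, X) contributes 4 new. Total: 12.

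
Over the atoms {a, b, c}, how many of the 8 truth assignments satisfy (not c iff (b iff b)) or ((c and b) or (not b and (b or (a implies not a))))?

7

Initial set: {((not c iff (b iff b)) or ((c and b) or (not b and (b or (a implies not a)))))}.
((not c iff (b iff b)) or ((c and b) or (not b and (b or (a implies not a))))): β-rule — branch into (not c iff (b iff b))  //  ((c and b) or (not b and (b or (a implies not a)))).
  branch 1 (add (not c iff (b iff b))):
    (not c iff (b iff b)): β-rule — branch into not c, (b iff b)  //  not not c, not (b iff b).
      branch 1.1 (add not c, (b iff b)):
        (b iff b): β-rule — branch into b, b  //  not b, not b.
          branch 1.1.1 (add b, b):
            ○ open, literals {b=T, c=F}.
          branch 1.1.2 (add not b, not b):
            ○ open, literals {b=F, c=F}.
      branch 1.2 (add not not c, not (b iff b)):
        not (b iff b): β-rule — branch into b, not b  //  not b, b.
          branch 1.2.1 (add b, not b):
            × closes — contains both b and not b.
          branch 1.2.2 (add not b, b):
            × closes — contains both b and not b.
  branch 2 (add ((c and b) or (not b and (b or (a implies not a))))):
    ((c and b) or (not b and (b or (a implies not a)))): β-rule — branch into (c and b)  //  (not b and (b or (a implies not a))).
      branch 2.1 (add (c and b)):
        (c and b): α-rule — add c, b.
        ○ open, literals {b=T, c=T}.
      branch 2.2 (add (not b and (b or (a implies not a)))):
        (not b and (b or (a implies not a))): α-rule — add not b, (b or (a implies not a)).
        (b or (a implies not a)): β-rule — branch into b  //  (a implies not a).
          branch 2.2.1 (add b):
            × closes — contains both b and not b.
          branch 2.2.2 (add (a implies not a)):
            (a implies not a): β-rule — branch into not a  //  not a.
              branch 2.2.2.1 (add not a):
                ○ open, literals {a=F, b=F}.
              branch 2.2.2.2 (add not a):
                ○ open, literals {a=F, b=F}.
3 branches closed, 5 open.
Each open branch fixes some atoms; the unmentioned ones are free. Counting distinct full assignments: branch {b=T, c=F} (a) contributes 2 new; branch {b=F, c=F} (a) contributes 2 new; branch {b=T, c=T} (a) contributes 2 new; branch {a=F, b=F} (c) contributes 1 new; branch {a=F, b=F} (c) contributes 0 new. Total: 7.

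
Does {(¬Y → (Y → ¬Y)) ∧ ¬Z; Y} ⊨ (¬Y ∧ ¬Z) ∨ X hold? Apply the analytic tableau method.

Initial set: {((¬Y → (Y → ¬Y)) ∧ ¬Z); Y; ¬((¬Y ∧ ¬Z) ∨ X)}.
((¬Y → (Y → ¬Y)) ∧ ¬Z): α-rule — add (¬Y → (Y → ¬Y)), ¬Z.
¬((¬Y ∧ ¬Z) ∨ X): α-rule — add ¬(¬Y ∧ ¬Z), ¬X.
(¬Y → (Y → ¬Y)): β-rule — branch into ¬¬Y  //  (Y → ¬Y).
  branch 1 (add ¬¬Y):
    ¬(¬Y ∧ ¬Z): β-rule — branch into ¬¬Y  //  ¬¬Z.
      branch 1.1 (add ¬¬Y):
        ○ open, literals {X=false, Y=true, Z=false}.
      branch 1.2 (add ¬¬Z):
        × closes — contains both Z and ¬Z.
  branch 2 (add (Y → ¬Y)):
    ¬(¬Y ∧ ¬Z): β-rule — branch into ¬¬Y  //  ¬¬Z.
      branch 2.1 (add ¬¬Y):
        (Y → ¬Y): β-rule — branch into ¬Y  //  ¬Y.
          branch 2.1.1 (add ¬Y):
            × closes — contains both Y and ¬Y.
          branch 2.1.2 (add ¬Y):
            × closes — contains both Y and ¬Y.
      branch 2.2 (add ¬¬Z):
        × closes — contains both Z and ¬Z.
4 branches closed, 1 open.
An open branch gives a countermodel: X=false, Y=true, Z=false (unmentioned atoms arbitrary); the premises hold there but the conclusion fails.

No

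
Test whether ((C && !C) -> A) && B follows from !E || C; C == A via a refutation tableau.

Initial set: {(!E || C); (C == A); !(((C && !C) -> A) && B)}.
(!E || C): β-rule — branch into !E  //  C.
  branch 1 (add !E):
    (C == A): β-rule — branch into C, A  //  !C, !A.
      branch 1.1 (add C, A):
        !(((C && !C) -> A) && B): β-rule — branch into !((C && !C) -> A)  //  !B.
          branch 1.1.1 (add !((C && !C) -> A)):
            !((C && !C) -> A): α-rule — add (C && !C), !A.
            × closes — contains both A and !A.
          branch 1.1.2 (add !B):
            ○ open, literals {A=T, B=F, C=T, E=F}.
      branch 1.2 (add !C, !A):
        !(((C && !C) -> A) && B): β-rule — branch into !((C && !C) -> A)  //  !B.
          branch 1.2.1 (add !((C && !C) -> A)):
            !((C && !C) -> A): α-rule — add (C && !C), !A.
            (C && !C): α-rule — add C, !C.
            × closes — contains both C and !C.
          branch 1.2.2 (add !B):
            ○ open, literals {A=F, B=F, C=F, E=F}.
  branch 2 (add C):
    (C == A): β-rule — branch into C, A  //  !C, !A.
      branch 2.1 (add C, A):
        !(((C && !C) -> A) && B): β-rule — branch into !((C && !C) -> A)  //  !B.
          branch 2.1.1 (add !((C && !C) -> A)):
            !((C && !C) -> A): α-rule — add (C && !C), !A.
            × closes — contains both A and !A.
          branch 2.1.2 (add !B):
            ○ open, literals {A=T, B=F, C=T}.
      branch 2.2 (add !C, !A):
        × closes — contains both C and !C.
4 branches closed, 3 open.
An open branch gives a countermodel: A=T, B=F, C=T, E=F (unmentioned atoms arbitrary); the premises hold there but the conclusion fails.

No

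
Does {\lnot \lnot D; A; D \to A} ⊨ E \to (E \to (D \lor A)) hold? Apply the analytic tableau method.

Initial set: {\lnot \lnot D; A; (D \to A); \lnot (E \to (E \to (D \lor A)))}.
\lnot \lnot D: drop double negation, giving D.
\lnot (E \to (E \to (D \lor A))): α-rule — add E, \lnot (E \to (D \lor A)).
\lnot (E \to (D \lor A)): α-rule — add E, \lnot (D \lor A).
\lnot (D \lor A): α-rule — add \lnot D, \lnot A.
× closes — contains both D and \lnot D.
All 1 branch closes.
Every branch closed, so the premises entail the conclusion.

Yes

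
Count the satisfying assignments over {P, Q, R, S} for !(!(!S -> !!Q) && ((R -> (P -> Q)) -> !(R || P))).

Initial set: {!(!(!S -> !!Q) && ((R -> (P -> Q)) -> !(R || P)))}.
!(!(!S -> !!Q) && ((R -> (P -> Q)) -> !(R || P))): β-rule — branch into !!(!S -> !!Q)  //  !((R -> (P -> Q)) -> !(R || P)).
  branch 1 (add !!(!S -> !!Q)):
    !!(!S -> !!Q): β-rule — branch into !!S  //  !!Q.
      branch 1.1 (add !!S):
        ○ open, literals {S=T}.
      branch 1.2 (add !!Q):
        !!Q: drop double negation, giving Q.
        ○ open, literals {Q=T}.
  branch 2 (add !((R -> (P -> Q)) -> !(R || P))):
    !((R -> (P -> Q)) -> !(R || P)): α-rule — add (R -> (P -> Q)), !!(R || P).
    (R -> (P -> Q)): β-rule — branch into !R  //  (P -> Q).
      branch 2.1 (add !R):
        !!(R || P): β-rule — branch into R  //  P.
          branch 2.1.1 (add R):
            × closes — contains both R and !R.
          branch 2.1.2 (add P):
            ○ open, literals {P=T, R=F}.
      branch 2.2 (add (P -> Q)):
        !!(R || P): β-rule — branch into R  //  P.
          branch 2.2.1 (add R):
            (P -> Q): β-rule — branch into !P  //  Q.
              branch 2.2.1.1 (add !P):
                ○ open, literals {P=F, R=T}.
              branch 2.2.1.2 (add Q):
                ○ open, literals {Q=T, R=T}.
          branch 2.2.2 (add P):
            (P -> Q): β-rule — branch into !P  //  Q.
              branch 2.2.2.1 (add !P):
                × closes — contains both P and !P.
              branch 2.2.2.2 (add Q):
                ○ open, literals {P=T, Q=T}.
2 branches closed, 6 open.
Each open branch fixes some atoms; the unmentioned ones are free. Counting distinct full assignments: branch {S=T} (P, Q, R) contributes 8 new; branch {Q=T} (P, R, S) contributes 4 new; branch {P=T, R=F} (Q, S) contributes 1 new; branch {P=F, R=T} (Q, S) contributes 1 new; branch {Q=T, R=T} (P, S) contributes 0 new; branch {P=T, Q=T} (R, S) contributes 0 new. Total: 14.

14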